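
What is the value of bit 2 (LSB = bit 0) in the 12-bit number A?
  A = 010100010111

Bit 2 is the 3rd from the right.
  010100010111
           ^
That bit is 1.

Answer: 1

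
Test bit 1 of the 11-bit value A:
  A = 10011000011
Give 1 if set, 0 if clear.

Bit 1 is the 2nd from the right.
  10011000011
           ^
That bit is 1.

Answer: 1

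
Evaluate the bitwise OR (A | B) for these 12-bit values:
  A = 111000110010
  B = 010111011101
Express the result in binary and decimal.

Apply | to each column (1 where either bit is 1):
  111000110010
| 010111011101
--------------
  111111111111

Answer: 111111111111 (4095)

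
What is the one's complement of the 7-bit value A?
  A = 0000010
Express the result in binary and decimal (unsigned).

Flip each bit (0->1, 1->0):
  0000010
  1111101

Answer: 1111101 (125)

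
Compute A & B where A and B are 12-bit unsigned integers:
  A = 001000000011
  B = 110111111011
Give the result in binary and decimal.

Apply & to each column (1 only where both bits are 1):
  001000000011
& 110111111011
--------------
  000000000011

Answer: 000000000011 (3)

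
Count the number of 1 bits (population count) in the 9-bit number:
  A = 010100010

010100010
1-bits at positions (from bit 0 = LSB): 1, 5, 7
Count = 3

Answer: 3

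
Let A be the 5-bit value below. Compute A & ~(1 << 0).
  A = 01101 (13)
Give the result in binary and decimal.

Mask = ~(1 << 0) = 11110
Bit 0 of A is 1, so AND-ing with the mask clears it to 0.
  01101
& 11110
-------
  01100

Answer: 01100 (12)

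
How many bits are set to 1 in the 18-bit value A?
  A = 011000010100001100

011000010100001100
1-bits at positions (from bit 0 = LSB): 2, 3, 8, 10, 15, 16
Count = 6

Answer: 6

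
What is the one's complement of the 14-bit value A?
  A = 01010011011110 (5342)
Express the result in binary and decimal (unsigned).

Flip each bit (0->1, 1->0):
  01010011011110
  10101100100001

Answer: 10101100100001 (11041)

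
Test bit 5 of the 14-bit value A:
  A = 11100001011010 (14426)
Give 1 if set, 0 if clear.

Bit 5 is the 6th from the right.
  11100001011010
          ^
That bit is 0.

Answer: 0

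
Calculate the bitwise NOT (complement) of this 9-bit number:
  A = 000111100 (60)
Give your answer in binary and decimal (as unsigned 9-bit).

Flip each bit (0->1, 1->0):
  000111100
  111000011

Answer: 111000011 (451)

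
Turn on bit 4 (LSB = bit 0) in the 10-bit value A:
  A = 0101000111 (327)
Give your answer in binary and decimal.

Mask = 1 << 4 = 0000010000
Bit 4 of A is 0, so OR-ing with the mask flips it to 1.
  0101000111
| 0000010000
------------
  0101010111

Answer: 0101010111 (343)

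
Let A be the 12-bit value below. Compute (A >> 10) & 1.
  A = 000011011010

Bit 10 is the 11th from the right.
  000011011010
   ^
That bit is 0.

Answer: 0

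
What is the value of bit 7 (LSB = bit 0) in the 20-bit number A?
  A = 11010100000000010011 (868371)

Bit 7 is the 8th from the right.
  11010100000000010011
              ^
That bit is 0.

Answer: 0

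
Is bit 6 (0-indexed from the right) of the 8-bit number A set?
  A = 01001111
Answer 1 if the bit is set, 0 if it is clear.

Bit 6 is the 7th from the right.
  01001111
   ^
That bit is 1.

Answer: 1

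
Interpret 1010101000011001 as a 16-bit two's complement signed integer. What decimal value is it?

MSB is 1, so the value is negative. Find the magnitude:
1. Invert bits:  0101010111100110
2. Add 1:        0101010111100111  = 21991
3. Apply sign:   -21991

Answer: -21991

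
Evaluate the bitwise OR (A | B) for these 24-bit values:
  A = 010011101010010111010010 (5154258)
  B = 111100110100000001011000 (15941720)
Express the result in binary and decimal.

Apply | to each column (1 where either bit is 1):
  010011101010010111010010
| 111100110100000001011000
--------------------------
  111111111110010111011010

Answer: 111111111110010111011010 (16770522)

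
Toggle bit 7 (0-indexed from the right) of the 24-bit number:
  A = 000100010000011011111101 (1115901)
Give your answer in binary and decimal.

Mask = 1 << 7 = 000000000000000010000000
Bit 7 of A is 1; XOR with the mask flips it to 0.
  000100010000011011111101
^ 000000000000000010000000
--------------------------
  000100010000011001111101

Answer: 000100010000011001111101 (1115773)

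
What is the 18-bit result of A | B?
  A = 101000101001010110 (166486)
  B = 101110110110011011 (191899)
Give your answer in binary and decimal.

Apply | to each column (1 where either bit is 1):
  101000101001010110
| 101110110110011011
--------------------
  101110111111011111

Answer: 101110111111011111 (192479)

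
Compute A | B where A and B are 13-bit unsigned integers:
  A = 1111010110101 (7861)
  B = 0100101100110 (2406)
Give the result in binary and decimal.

Apply | to each column (1 where either bit is 1):
  1111010110101
| 0100101100110
---------------
  1111111110111

Answer: 1111111110111 (8183)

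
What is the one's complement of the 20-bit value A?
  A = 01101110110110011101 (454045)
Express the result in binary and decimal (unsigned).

Flip each bit (0->1, 1->0):
  01101110110110011101
  10010001001001100010

Answer: 10010001001001100010 (594530)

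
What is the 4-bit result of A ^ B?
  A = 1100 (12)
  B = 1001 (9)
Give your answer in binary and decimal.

Apply ^ to each column (1 where bits differ):
  1100
^ 1001
------
  0101

Answer: 0101 (5)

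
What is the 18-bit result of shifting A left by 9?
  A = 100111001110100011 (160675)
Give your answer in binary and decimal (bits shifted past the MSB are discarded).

Shift left by 9: drop the top 9 bit(s), append 9 zero(s) on the right.
  100111001110100011  ->  discard [100111001], keep [110100011], append 000000000
= 110100011000000000

Answer: 110100011000000000 (214528)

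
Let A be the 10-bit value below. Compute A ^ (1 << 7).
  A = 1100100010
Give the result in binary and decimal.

Mask = 1 << 7 = 0010000000
Bit 7 of A is 0; XOR with the mask flips it to 1.
  1100100010
^ 0010000000
------------
  1110100010

Answer: 1110100010 (930)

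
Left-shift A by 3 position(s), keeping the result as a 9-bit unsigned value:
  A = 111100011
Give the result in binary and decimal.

Shift left by 3: drop the top 3 bit(s), append 3 zero(s) on the right.
  111100011  ->  discard [111], keep [100011], append 000
= 100011000

Answer: 100011000 (280)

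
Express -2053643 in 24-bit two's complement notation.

1. Binary of +2053643:  000111110101011000001011
2. Invert bits:     111000001010100111110100
3. Add 1:           111000001010100111110101

Answer: 111000001010100111110101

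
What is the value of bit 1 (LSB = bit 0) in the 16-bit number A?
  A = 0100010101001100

Bit 1 is the 2nd from the right.
  0100010101001100
                ^
That bit is 0.

Answer: 0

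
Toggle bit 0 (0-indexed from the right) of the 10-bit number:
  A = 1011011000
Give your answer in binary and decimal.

Mask = 1 << 0 = 0000000001
Bit 0 of A is 0; XOR with the mask flips it to 1.
  1011011000
^ 0000000001
------------
  1011011001

Answer: 1011011001 (729)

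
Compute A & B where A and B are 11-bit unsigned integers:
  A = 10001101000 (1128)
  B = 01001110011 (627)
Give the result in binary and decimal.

Apply & to each column (1 only where both bits are 1):
  10001101000
& 01001110011
-------------
  00001100000

Answer: 00001100000 (96)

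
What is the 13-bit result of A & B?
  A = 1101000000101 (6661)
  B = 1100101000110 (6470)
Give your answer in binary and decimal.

Apply & to each column (1 only where both bits are 1):
  1101000000101
& 1100101000110
---------------
  1100000000100

Answer: 1100000000100 (6148)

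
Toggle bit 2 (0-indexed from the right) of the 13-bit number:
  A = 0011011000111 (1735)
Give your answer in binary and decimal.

Mask = 1 << 2 = 0000000000100
Bit 2 of A is 1; XOR with the mask flips it to 0.
  0011011000111
^ 0000000000100
---------------
  0011011000011

Answer: 0011011000011 (1731)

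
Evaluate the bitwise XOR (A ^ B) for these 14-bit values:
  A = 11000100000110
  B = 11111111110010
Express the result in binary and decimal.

Apply ^ to each column (1 where bits differ):
  11000100000110
^ 11111111110010
----------------
  00111011110100

Answer: 00111011110100 (3828)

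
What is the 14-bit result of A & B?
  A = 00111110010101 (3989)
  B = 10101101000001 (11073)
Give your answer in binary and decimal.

Apply & to each column (1 only where both bits are 1):
  00111110010101
& 10101101000001
----------------
  00101100000001

Answer: 00101100000001 (2817)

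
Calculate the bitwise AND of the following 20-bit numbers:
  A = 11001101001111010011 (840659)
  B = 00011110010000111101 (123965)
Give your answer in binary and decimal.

Apply & to each column (1 only where both bits are 1):
  11001101001111010011
& 00011110010000111101
----------------------
  00001100000000010001

Answer: 00001100000000010001 (49169)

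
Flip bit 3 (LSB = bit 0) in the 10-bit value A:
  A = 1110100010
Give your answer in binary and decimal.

Mask = 1 << 3 = 0000001000
Bit 3 of A is 0; XOR with the mask flips it to 1.
  1110100010
^ 0000001000
------------
  1110101010

Answer: 1110101010 (938)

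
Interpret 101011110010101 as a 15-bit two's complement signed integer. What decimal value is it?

MSB is 1, so the value is negative. Find the magnitude:
1. Invert bits:  010100001101010
2. Add 1:        010100001101011  = 10347
3. Apply sign:   -10347

Answer: -10347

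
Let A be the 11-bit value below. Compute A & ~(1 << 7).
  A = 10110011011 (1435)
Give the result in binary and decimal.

Mask = ~(1 << 7) = 11101111111
Bit 7 of A is 1, so AND-ing with the mask clears it to 0.
  10110011011
& 11101111111
-------------
  10100011011

Answer: 10100011011 (1307)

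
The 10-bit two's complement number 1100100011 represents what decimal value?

MSB is 1, so the value is negative. Find the magnitude:
1. Invert bits:  0011011100
2. Add 1:        0011011101  = 221
3. Apply sign:   -221

Answer: -221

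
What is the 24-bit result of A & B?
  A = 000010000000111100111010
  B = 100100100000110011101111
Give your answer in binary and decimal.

Apply & to each column (1 only where both bits are 1):
  000010000000111100111010
& 100100100000110011101111
--------------------------
  000000000000110000101010

Answer: 000000000000110000101010 (3114)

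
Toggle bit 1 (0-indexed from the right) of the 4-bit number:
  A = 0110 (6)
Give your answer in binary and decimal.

Mask = 1 << 1 = 0010
Bit 1 of A is 1; XOR with the mask flips it to 0.
  0110
^ 0010
------
  0100

Answer: 0100 (4)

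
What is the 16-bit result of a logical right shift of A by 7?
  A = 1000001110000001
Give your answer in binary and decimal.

Logical shift right by 7: drop the bottom 7 bit(s), prepend 7 zero(s) on the left.
  1000001110000001  ->  keep [100000111], discard [0000001], prepend 0000000
= 0000000100000111

Answer: 0000000100000111 (263)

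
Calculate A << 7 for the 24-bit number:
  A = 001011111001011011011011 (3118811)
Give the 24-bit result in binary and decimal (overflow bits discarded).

Shift left by 7: drop the top 7 bit(s), append 7 zero(s) on the right.
  001011111001011011011011  ->  discard [0010111], keep [11001011011011011], append 0000000
= 110010110110110110000000

Answer: 110010110110110110000000 (13331840)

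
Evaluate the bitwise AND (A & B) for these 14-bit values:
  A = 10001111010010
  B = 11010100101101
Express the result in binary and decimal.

Apply & to each column (1 only where both bits are 1):
  10001111010010
& 11010100101101
----------------
  10000100000000

Answer: 10000100000000 (8448)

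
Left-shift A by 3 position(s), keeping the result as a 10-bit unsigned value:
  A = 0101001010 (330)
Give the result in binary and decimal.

Shift left by 3: drop the top 3 bit(s), append 3 zero(s) on the right.
  0101001010  ->  discard [010], keep [1001010], append 000
= 1001010000

Answer: 1001010000 (592)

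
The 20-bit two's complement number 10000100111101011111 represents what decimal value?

MSB is 1, so the value is negative. Find the magnitude:
1. Invert bits:  01111011000010100000
2. Add 1:        01111011000010100001  = 503969
3. Apply sign:   -503969

Answer: -503969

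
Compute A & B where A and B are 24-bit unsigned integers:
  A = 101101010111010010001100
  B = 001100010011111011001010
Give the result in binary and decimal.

Apply & to each column (1 only where both bits are 1):
  101101010111010010001100
& 001100010011111011001010
--------------------------
  001100010011010010001000

Answer: 001100010011010010001000 (3224712)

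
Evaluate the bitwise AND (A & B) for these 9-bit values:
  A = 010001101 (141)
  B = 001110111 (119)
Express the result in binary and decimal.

Apply & to each column (1 only where both bits are 1):
  010001101
& 001110111
-----------
  000000101

Answer: 000000101 (5)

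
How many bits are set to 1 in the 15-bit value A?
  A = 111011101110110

111011101110110
1-bits at positions (from bit 0 = LSB): 1, 2, 4, 5, 6, 8, 9, 10, 12, 13, 14
Count = 11

Answer: 11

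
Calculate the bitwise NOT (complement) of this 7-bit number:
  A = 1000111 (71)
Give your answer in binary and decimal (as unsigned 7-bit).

Flip each bit (0->1, 1->0):
  1000111
  0111000

Answer: 0111000 (56)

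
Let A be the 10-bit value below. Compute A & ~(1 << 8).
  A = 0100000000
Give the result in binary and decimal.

Mask = ~(1 << 8) = 1011111111
Bit 8 of A is 1, so AND-ing with the mask clears it to 0.
  0100000000
& 1011111111
------------
  0000000000

Answer: 0000000000 (0)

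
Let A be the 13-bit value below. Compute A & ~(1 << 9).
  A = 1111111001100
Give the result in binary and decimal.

Mask = ~(1 << 9) = 1110111111111
Bit 9 of A is 1, so AND-ing with the mask clears it to 0.
  1111111001100
& 1110111111111
---------------
  1110111001100

Answer: 1110111001100 (7628)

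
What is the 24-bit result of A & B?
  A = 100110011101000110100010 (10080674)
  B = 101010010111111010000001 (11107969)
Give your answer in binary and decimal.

Apply & to each column (1 only where both bits are 1):
  100110011101000110100010
& 101010010111111010000001
--------------------------
  100010010101000010000000

Answer: 100010010101000010000000 (8999040)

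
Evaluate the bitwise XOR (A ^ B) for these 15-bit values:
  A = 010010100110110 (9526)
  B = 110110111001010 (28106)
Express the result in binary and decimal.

Apply ^ to each column (1 where bits differ):
  010010100110110
^ 110110111001010
-----------------
  100100011111100

Answer: 100100011111100 (18684)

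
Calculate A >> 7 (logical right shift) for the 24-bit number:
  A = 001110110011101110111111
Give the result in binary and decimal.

Logical shift right by 7: drop the bottom 7 bit(s), prepend 7 zero(s) on the left.
  001110110011101110111111  ->  keep [00111011001110111], discard [0111111], prepend 0000000
= 000000000111011001110111

Answer: 000000000111011001110111 (30327)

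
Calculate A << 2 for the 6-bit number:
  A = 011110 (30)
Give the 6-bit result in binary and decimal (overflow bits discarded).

Shift left by 2: drop the top 2 bit(s), append 2 zero(s) on the right.
  011110  ->  discard [01], keep [1110], append 00
= 111000

Answer: 111000 (56)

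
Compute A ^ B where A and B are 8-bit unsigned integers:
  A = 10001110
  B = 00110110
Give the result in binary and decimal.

Apply ^ to each column (1 where bits differ):
  10001110
^ 00110110
----------
  10111000

Answer: 10111000 (184)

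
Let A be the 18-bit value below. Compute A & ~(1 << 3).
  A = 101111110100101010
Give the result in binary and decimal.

Mask = ~(1 << 3) = 111111111111110111
Bit 3 of A is 1, so AND-ing with the mask clears it to 0.
  101111110100101010
& 111111111111110111
--------------------
  101111110100100010

Answer: 101111110100100010 (195874)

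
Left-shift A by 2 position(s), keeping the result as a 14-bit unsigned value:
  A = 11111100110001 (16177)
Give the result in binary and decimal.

Shift left by 2: drop the top 2 bit(s), append 2 zero(s) on the right.
  11111100110001  ->  discard [11], keep [111100110001], append 00
= 11110011000100

Answer: 11110011000100 (15556)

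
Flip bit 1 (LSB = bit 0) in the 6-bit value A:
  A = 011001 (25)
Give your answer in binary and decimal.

Mask = 1 << 1 = 000010
Bit 1 of A is 0; XOR with the mask flips it to 1.
  011001
^ 000010
--------
  011011

Answer: 011011 (27)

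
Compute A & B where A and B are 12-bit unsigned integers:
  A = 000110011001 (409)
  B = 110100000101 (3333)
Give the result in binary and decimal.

Apply & to each column (1 only where both bits are 1):
  000110011001
& 110100000101
--------------
  000100000001

Answer: 000100000001 (257)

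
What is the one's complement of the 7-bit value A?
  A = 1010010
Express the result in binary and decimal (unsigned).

Flip each bit (0->1, 1->0):
  1010010
  0101101

Answer: 0101101 (45)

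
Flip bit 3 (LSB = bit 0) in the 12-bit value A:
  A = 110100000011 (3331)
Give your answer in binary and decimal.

Mask = 1 << 3 = 000000001000
Bit 3 of A is 0; XOR with the mask flips it to 1.
  110100000011
^ 000000001000
--------------
  110100001011

Answer: 110100001011 (3339)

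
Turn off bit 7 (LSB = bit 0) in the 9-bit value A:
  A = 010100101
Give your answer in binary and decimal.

Mask = ~(1 << 7) = 101111111
Bit 7 of A is 1, so AND-ing with the mask clears it to 0.
  010100101
& 101111111
-----------
  000100101

Answer: 000100101 (37)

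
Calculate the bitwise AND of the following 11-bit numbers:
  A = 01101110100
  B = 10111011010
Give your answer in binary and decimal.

Apply & to each column (1 only where both bits are 1):
  01101110100
& 10111011010
-------------
  00101010000

Answer: 00101010000 (336)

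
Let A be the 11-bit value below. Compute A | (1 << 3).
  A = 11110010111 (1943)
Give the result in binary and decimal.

Mask = 1 << 3 = 00000001000
Bit 3 of A is 0, so OR-ing with the mask flips it to 1.
  11110010111
| 00000001000
-------------
  11110011111

Answer: 11110011111 (1951)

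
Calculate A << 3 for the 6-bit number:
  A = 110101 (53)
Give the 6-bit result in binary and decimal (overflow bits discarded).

Shift left by 3: drop the top 3 bit(s), append 3 zero(s) on the right.
  110101  ->  discard [110], keep [101], append 000
= 101000

Answer: 101000 (40)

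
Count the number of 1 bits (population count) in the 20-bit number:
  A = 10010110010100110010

10010110010100110010
1-bits at positions (from bit 0 = LSB): 1, 4, 5, 8, 10, 13, 14, 16, 19
Count = 9

Answer: 9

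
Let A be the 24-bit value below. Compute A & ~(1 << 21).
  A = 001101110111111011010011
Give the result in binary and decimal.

Mask = ~(1 << 21) = 110111111111111111111111
Bit 21 of A is 1, so AND-ing with the mask clears it to 0.
  001101110111111011010011
& 110111111111111111111111
--------------------------
  000101110111111011010011

Answer: 000101110111111011010011 (1539795)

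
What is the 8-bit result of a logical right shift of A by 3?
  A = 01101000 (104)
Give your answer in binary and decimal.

Logical shift right by 3: drop the bottom 3 bit(s), prepend 3 zero(s) on the left.
  01101000  ->  keep [01101], discard [000], prepend 000
= 00001101

Answer: 00001101 (13)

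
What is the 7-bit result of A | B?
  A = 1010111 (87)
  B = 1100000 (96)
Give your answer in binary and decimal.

Apply | to each column (1 where either bit is 1):
  1010111
| 1100000
---------
  1110111

Answer: 1110111 (119)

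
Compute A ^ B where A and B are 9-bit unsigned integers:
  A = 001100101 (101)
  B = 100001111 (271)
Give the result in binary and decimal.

Apply ^ to each column (1 where bits differ):
  001100101
^ 100001111
-----------
  101101010

Answer: 101101010 (362)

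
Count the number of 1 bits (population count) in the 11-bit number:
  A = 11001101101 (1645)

11001101101
1-bits at positions (from bit 0 = LSB): 0, 2, 3, 5, 6, 9, 10
Count = 7

Answer: 7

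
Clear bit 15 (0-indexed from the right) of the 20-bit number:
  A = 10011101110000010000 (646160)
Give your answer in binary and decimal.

Mask = ~(1 << 15) = 11110111111111111111
Bit 15 of A is 1, so AND-ing with the mask clears it to 0.
  10011101110000010000
& 11110111111111111111
----------------------
  10010101110000010000

Answer: 10010101110000010000 (613392)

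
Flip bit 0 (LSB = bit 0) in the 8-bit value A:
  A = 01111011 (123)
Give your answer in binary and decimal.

Mask = 1 << 0 = 00000001
Bit 0 of A is 1; XOR with the mask flips it to 0.
  01111011
^ 00000001
----------
  01111010

Answer: 01111010 (122)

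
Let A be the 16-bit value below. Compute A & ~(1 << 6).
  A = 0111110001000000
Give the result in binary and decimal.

Mask = ~(1 << 6) = 1111111110111111
Bit 6 of A is 1, so AND-ing with the mask clears it to 0.
  0111110001000000
& 1111111110111111
------------------
  0111110000000000

Answer: 0111110000000000 (31744)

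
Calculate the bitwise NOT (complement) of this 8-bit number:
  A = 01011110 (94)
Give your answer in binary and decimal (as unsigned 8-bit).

Flip each bit (0->1, 1->0):
  01011110
  10100001

Answer: 10100001 (161)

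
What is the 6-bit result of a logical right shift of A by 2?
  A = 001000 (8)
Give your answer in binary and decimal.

Logical shift right by 2: drop the bottom 2 bit(s), prepend 2 zero(s) on the left.
  001000  ->  keep [0010], discard [00], prepend 00
= 000010

Answer: 000010 (2)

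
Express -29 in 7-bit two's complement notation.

1. Binary of +29:  0011101
2. Invert bits:     1100010
3. Add 1:           1100011

Answer: 1100011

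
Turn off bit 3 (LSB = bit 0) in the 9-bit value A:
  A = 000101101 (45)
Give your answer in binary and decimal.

Mask = ~(1 << 3) = 111110111
Bit 3 of A is 1, so AND-ing with the mask clears it to 0.
  000101101
& 111110111
-----------
  000100101

Answer: 000100101 (37)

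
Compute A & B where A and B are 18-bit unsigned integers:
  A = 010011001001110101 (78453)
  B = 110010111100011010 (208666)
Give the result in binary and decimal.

Apply & to each column (1 only where both bits are 1):
  010011001001110101
& 110010111100011010
--------------------
  010010001000010000

Answer: 010010001000010000 (74256)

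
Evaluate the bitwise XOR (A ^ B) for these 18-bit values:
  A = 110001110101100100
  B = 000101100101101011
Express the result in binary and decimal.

Apply ^ to each column (1 where bits differ):
  110001110101100100
^ 000101100101101011
--------------------
  110100010000001111

Answer: 110100010000001111 (214031)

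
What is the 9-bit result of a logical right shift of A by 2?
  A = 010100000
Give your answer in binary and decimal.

Logical shift right by 2: drop the bottom 2 bit(s), prepend 2 zero(s) on the left.
  010100000  ->  keep [0101000], discard [00], prepend 00
= 000101000

Answer: 000101000 (40)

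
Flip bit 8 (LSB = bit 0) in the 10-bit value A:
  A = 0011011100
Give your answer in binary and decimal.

Mask = 1 << 8 = 0100000000
Bit 8 of A is 0; XOR with the mask flips it to 1.
  0011011100
^ 0100000000
------------
  0111011100

Answer: 0111011100 (476)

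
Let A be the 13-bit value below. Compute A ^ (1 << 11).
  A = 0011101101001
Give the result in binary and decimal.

Mask = 1 << 11 = 0100000000000
Bit 11 of A is 0; XOR with the mask flips it to 1.
  0011101101001
^ 0100000000000
---------------
  0111101101001

Answer: 0111101101001 (3945)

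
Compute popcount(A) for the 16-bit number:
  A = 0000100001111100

0000100001111100
1-bits at positions (from bit 0 = LSB): 2, 3, 4, 5, 6, 11
Count = 6

Answer: 6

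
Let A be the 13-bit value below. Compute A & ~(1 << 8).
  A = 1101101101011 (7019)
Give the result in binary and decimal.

Mask = ~(1 << 8) = 1111011111111
Bit 8 of A is 1, so AND-ing with the mask clears it to 0.
  1101101101011
& 1111011111111
---------------
  1101001101011

Answer: 1101001101011 (6763)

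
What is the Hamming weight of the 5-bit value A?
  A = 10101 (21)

10101
1-bits at positions (from bit 0 = LSB): 0, 2, 4
Count = 3

Answer: 3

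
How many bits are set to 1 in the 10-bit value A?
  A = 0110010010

0110010010
1-bits at positions (from bit 0 = LSB): 1, 4, 7, 8
Count = 4

Answer: 4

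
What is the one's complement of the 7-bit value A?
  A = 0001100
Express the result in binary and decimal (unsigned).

Flip each bit (0->1, 1->0):
  0001100
  1110011

Answer: 1110011 (115)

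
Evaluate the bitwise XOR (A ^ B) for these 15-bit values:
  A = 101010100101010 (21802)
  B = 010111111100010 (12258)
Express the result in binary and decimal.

Apply ^ to each column (1 where bits differ):
  101010100101010
^ 010111111100010
-----------------
  111101011001000

Answer: 111101011001000 (31432)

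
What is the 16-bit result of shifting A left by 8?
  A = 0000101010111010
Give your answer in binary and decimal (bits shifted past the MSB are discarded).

Shift left by 8: drop the top 8 bit(s), append 8 zero(s) on the right.
  0000101010111010  ->  discard [00001010], keep [10111010], append 00000000
= 1011101000000000

Answer: 1011101000000000 (47616)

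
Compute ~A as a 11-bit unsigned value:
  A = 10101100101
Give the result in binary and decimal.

Flip each bit (0->1, 1->0):
  10101100101
  01010011010

Answer: 01010011010 (666)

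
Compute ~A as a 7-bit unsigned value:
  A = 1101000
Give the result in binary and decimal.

Flip each bit (0->1, 1->0):
  1101000
  0010111

Answer: 0010111 (23)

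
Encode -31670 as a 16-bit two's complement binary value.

1. Binary of +31670:  0111101110110110
2. Invert bits:     1000010001001001
3. Add 1:           1000010001001010

Answer: 1000010001001010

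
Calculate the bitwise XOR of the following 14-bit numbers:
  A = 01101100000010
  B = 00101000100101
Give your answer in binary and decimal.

Apply ^ to each column (1 where bits differ):
  01101100000010
^ 00101000100101
----------------
  01000100100111

Answer: 01000100100111 (4391)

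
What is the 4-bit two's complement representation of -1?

1. Binary of +1:  0001
2. Invert bits:     1110
3. Add 1:           1111

Answer: 1111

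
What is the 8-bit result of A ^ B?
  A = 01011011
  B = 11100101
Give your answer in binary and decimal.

Apply ^ to each column (1 where bits differ):
  01011011
^ 11100101
----------
  10111110

Answer: 10111110 (190)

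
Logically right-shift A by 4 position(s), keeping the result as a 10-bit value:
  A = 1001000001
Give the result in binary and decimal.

Logical shift right by 4: drop the bottom 4 bit(s), prepend 4 zero(s) on the left.
  1001000001  ->  keep [100100], discard [0001], prepend 0000
= 0000100100

Answer: 0000100100 (36)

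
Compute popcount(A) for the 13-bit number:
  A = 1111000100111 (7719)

1111000100111
1-bits at positions (from bit 0 = LSB): 0, 1, 2, 5, 9, 10, 11, 12
Count = 8

Answer: 8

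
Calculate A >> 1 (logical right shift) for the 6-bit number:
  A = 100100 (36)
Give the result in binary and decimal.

Logical shift right by 1: drop the bottom 1 bit(s), prepend 1 zero(s) on the left.
  100100  ->  keep [10010], discard [0], prepend 0
= 010010

Answer: 010010 (18)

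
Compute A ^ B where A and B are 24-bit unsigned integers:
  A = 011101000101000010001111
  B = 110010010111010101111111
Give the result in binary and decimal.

Apply ^ to each column (1 where bits differ):
  011101000101000010001111
^ 110010010111010101111111
--------------------------
  101111010010010111110000

Answer: 101111010010010111110000 (12396016)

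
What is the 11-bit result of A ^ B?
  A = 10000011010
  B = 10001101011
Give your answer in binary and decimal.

Apply ^ to each column (1 where bits differ):
  10000011010
^ 10001101011
-------------
  00001110001

Answer: 00001110001 (113)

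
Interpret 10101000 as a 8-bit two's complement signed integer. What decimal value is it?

MSB is 1, so the value is negative. Find the magnitude:
1. Invert bits:  01010111
2. Add 1:        01011000  = 88
3. Apply sign:   -88

Answer: -88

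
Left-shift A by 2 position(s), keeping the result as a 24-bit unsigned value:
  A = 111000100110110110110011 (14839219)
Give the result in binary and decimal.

Shift left by 2: drop the top 2 bit(s), append 2 zero(s) on the right.
  111000100110110110110011  ->  discard [11], keep [1000100110110110110011], append 00
= 100010011011011011001100

Answer: 100010011011011011001100 (9025228)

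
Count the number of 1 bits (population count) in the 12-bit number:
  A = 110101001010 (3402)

110101001010
1-bits at positions (from bit 0 = LSB): 1, 3, 6, 8, 10, 11
Count = 6

Answer: 6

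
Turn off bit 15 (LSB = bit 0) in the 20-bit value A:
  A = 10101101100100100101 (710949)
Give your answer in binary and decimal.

Mask = ~(1 << 15) = 11110111111111111111
Bit 15 of A is 1, so AND-ing with the mask clears it to 0.
  10101101100100100101
& 11110111111111111111
----------------------
  10100101100100100101

Answer: 10100101100100100101 (678181)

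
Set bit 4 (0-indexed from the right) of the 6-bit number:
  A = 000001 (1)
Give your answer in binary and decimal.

Mask = 1 << 4 = 010000
Bit 4 of A is 0, so OR-ing with the mask flips it to 1.
  000001
| 010000
--------
  010001

Answer: 010001 (17)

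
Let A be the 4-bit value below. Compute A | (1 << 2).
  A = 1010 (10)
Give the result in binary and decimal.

Mask = 1 << 2 = 0100
Bit 2 of A is 0, so OR-ing with the mask flips it to 1.
  1010
| 0100
------
  1110

Answer: 1110 (14)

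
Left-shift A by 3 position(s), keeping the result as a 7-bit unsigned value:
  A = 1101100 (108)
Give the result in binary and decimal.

Shift left by 3: drop the top 3 bit(s), append 3 zero(s) on the right.
  1101100  ->  discard [110], keep [1100], append 000
= 1100000

Answer: 1100000 (96)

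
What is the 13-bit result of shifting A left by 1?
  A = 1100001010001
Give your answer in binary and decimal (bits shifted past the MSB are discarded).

Shift left by 1: drop the top 1 bit(s), append 1 zero(s) on the right.
  1100001010001  ->  discard [1], keep [100001010001], append 0
= 1000010100010

Answer: 1000010100010 (4258)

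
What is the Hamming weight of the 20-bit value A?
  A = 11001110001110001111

11001110001110001111
1-bits at positions (from bit 0 = LSB): 0, 1, 2, 3, 7, 8, 9, 13, 14, 15, 18, 19
Count = 12

Answer: 12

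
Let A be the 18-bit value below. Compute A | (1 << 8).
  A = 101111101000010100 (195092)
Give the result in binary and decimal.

Mask = 1 << 8 = 000000000100000000
Bit 8 of A is 0, so OR-ing with the mask flips it to 1.
  101111101000010100
| 000000000100000000
--------------------
  101111101100010100

Answer: 101111101100010100 (195348)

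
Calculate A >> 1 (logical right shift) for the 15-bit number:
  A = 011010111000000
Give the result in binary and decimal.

Logical shift right by 1: drop the bottom 1 bit(s), prepend 1 zero(s) on the left.
  011010111000000  ->  keep [01101011100000], discard [0], prepend 0
= 001101011100000

Answer: 001101011100000 (6880)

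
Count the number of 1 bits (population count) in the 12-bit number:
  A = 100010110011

100010110011
1-bits at positions (from bit 0 = LSB): 0, 1, 4, 5, 7, 11
Count = 6

Answer: 6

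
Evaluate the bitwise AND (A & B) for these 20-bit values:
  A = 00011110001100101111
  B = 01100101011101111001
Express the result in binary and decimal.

Apply & to each column (1 only where both bits are 1):
  00011110001100101111
& 01100101011101111001
----------------------
  00000100001100101001

Answer: 00000100001100101001 (17193)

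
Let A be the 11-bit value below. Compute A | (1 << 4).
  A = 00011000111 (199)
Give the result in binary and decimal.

Mask = 1 << 4 = 00000010000
Bit 4 of A is 0, so OR-ing with the mask flips it to 1.
  00011000111
| 00000010000
-------------
  00011010111

Answer: 00011010111 (215)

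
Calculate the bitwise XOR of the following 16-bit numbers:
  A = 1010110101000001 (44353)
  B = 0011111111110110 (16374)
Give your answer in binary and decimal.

Apply ^ to each column (1 where bits differ):
  1010110101000001
^ 0011111111110110
------------------
  1001001010110111

Answer: 1001001010110111 (37559)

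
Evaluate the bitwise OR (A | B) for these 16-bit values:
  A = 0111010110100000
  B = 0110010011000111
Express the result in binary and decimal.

Apply | to each column (1 where either bit is 1):
  0111010110100000
| 0110010011000111
------------------
  0111010111100111

Answer: 0111010111100111 (30183)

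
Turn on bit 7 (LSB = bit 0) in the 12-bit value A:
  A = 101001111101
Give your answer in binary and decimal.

Mask = 1 << 7 = 000010000000
Bit 7 of A is 0, so OR-ing with the mask flips it to 1.
  101001111101
| 000010000000
--------------
  101011111101

Answer: 101011111101 (2813)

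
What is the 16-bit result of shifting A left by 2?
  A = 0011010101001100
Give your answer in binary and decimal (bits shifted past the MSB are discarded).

Shift left by 2: drop the top 2 bit(s), append 2 zero(s) on the right.
  0011010101001100  ->  discard [00], keep [11010101001100], append 00
= 1101010100110000

Answer: 1101010100110000 (54576)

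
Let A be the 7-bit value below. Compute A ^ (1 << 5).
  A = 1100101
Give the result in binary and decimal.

Mask = 1 << 5 = 0100000
Bit 5 of A is 1; XOR with the mask flips it to 0.
  1100101
^ 0100000
---------
  1000101

Answer: 1000101 (69)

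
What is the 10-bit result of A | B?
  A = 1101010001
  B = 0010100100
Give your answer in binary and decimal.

Apply | to each column (1 where either bit is 1):
  1101010001
| 0010100100
------------
  1111110101

Answer: 1111110101 (1013)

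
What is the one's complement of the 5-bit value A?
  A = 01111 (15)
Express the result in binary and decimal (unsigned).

Flip each bit (0->1, 1->0):
  01111
  10000

Answer: 10000 (16)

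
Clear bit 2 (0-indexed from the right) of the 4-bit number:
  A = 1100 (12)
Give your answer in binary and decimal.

Mask = ~(1 << 2) = 1011
Bit 2 of A is 1, so AND-ing with the mask clears it to 0.
  1100
& 1011
------
  1000

Answer: 1000 (8)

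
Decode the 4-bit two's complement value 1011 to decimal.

MSB is 1, so the value is negative. Find the magnitude:
1. Invert bits:  0100
2. Add 1:        0101  = 5
3. Apply sign:   -5

Answer: -5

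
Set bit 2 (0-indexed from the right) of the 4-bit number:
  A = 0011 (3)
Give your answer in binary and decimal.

Mask = 1 << 2 = 0100
Bit 2 of A is 0, so OR-ing with the mask flips it to 1.
  0011
| 0100
------
  0111

Answer: 0111 (7)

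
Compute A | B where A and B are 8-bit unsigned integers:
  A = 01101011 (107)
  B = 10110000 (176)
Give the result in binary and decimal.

Apply | to each column (1 where either bit is 1):
  01101011
| 10110000
----------
  11111011

Answer: 11111011 (251)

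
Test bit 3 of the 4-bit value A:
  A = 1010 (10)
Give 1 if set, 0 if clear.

Bit 3 is the 4th from the right.
  1010
  ^
That bit is 1.

Answer: 1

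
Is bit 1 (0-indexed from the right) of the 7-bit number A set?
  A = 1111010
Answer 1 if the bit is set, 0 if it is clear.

Bit 1 is the 2nd from the right.
  1111010
       ^
That bit is 1.

Answer: 1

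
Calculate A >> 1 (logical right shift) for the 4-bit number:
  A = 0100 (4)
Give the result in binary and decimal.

Logical shift right by 1: drop the bottom 1 bit(s), prepend 1 zero(s) on the left.
  0100  ->  keep [010], discard [0], prepend 0
= 0010

Answer: 0010 (2)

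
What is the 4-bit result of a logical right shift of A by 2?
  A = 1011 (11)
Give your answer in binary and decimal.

Logical shift right by 2: drop the bottom 2 bit(s), prepend 2 zero(s) on the left.
  1011  ->  keep [10], discard [11], prepend 00
= 0010

Answer: 0010 (2)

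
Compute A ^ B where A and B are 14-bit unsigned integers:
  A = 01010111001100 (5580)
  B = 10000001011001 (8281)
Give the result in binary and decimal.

Apply ^ to each column (1 where bits differ):
  01010111001100
^ 10000001011001
----------------
  11010110010101

Answer: 11010110010101 (13717)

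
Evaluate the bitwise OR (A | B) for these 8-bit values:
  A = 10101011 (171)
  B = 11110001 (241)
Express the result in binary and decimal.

Apply | to each column (1 where either bit is 1):
  10101011
| 11110001
----------
  11111011

Answer: 11111011 (251)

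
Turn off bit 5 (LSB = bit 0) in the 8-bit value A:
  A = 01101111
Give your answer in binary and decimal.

Mask = ~(1 << 5) = 11011111
Bit 5 of A is 1, so AND-ing with the mask clears it to 0.
  01101111
& 11011111
----------
  01001111

Answer: 01001111 (79)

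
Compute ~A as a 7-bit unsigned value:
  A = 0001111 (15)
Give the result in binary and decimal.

Flip each bit (0->1, 1->0):
  0001111
  1110000

Answer: 1110000 (112)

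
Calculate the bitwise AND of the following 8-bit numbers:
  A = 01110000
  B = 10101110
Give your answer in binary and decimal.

Apply & to each column (1 only where both bits are 1):
  01110000
& 10101110
----------
  00100000

Answer: 00100000 (32)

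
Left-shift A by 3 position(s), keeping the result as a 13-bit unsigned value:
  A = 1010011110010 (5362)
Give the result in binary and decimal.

Shift left by 3: drop the top 3 bit(s), append 3 zero(s) on the right.
  1010011110010  ->  discard [101], keep [0011110010], append 000
= 0011110010000

Answer: 0011110010000 (1936)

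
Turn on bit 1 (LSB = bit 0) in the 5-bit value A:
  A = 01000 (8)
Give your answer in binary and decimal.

Mask = 1 << 1 = 00010
Bit 1 of A is 0, so OR-ing with the mask flips it to 1.
  01000
| 00010
-------
  01010

Answer: 01010 (10)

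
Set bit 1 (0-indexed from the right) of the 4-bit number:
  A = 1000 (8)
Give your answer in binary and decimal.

Mask = 1 << 1 = 0010
Bit 1 of A is 0, so OR-ing with the mask flips it to 1.
  1000
| 0010
------
  1010

Answer: 1010 (10)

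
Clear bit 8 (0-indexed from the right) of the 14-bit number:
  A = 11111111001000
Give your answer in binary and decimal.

Mask = ~(1 << 8) = 11111011111111
Bit 8 of A is 1, so AND-ing with the mask clears it to 0.
  11111111001000
& 11111011111111
----------------
  11111011001000

Answer: 11111011001000 (16072)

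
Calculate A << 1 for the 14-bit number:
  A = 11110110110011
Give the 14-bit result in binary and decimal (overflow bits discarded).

Shift left by 1: drop the top 1 bit(s), append 1 zero(s) on the right.
  11110110110011  ->  discard [1], keep [1110110110011], append 0
= 11101101100110

Answer: 11101101100110 (15206)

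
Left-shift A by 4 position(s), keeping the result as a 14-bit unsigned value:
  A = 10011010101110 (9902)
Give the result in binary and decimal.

Shift left by 4: drop the top 4 bit(s), append 4 zero(s) on the right.
  10011010101110  ->  discard [1001], keep [1010101110], append 0000
= 10101011100000

Answer: 10101011100000 (10976)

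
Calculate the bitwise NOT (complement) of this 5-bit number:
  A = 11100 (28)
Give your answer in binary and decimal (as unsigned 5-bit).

Flip each bit (0->1, 1->0):
  11100
  00011

Answer: 00011 (3)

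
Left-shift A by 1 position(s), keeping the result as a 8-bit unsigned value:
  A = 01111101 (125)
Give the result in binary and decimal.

Shift left by 1: drop the top 1 bit(s), append 1 zero(s) on the right.
  01111101  ->  discard [0], keep [1111101], append 0
= 11111010

Answer: 11111010 (250)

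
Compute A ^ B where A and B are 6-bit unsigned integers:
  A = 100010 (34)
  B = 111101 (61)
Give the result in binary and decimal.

Apply ^ to each column (1 where bits differ):
  100010
^ 111101
--------
  011111

Answer: 011111 (31)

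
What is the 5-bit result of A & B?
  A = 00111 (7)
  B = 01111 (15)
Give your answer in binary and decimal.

Apply & to each column (1 only where both bits are 1):
  00111
& 01111
-------
  00111

Answer: 00111 (7)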